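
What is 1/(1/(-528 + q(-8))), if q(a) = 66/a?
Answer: -2145/4 ≈ -536.25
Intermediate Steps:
1/(1/(-528 + q(-8))) = 1/(1/(-528 + 66/(-8))) = 1/(1/(-528 + 66*(-1/8))) = 1/(1/(-528 - 33/4)) = 1/(1/(-2145/4)) = 1/(-4/2145) = -2145/4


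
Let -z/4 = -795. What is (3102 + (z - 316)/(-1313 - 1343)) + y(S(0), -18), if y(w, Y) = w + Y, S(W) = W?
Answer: 511765/166 ≈ 3082.9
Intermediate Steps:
z = 3180 (z = -4*(-795) = 3180)
y(w, Y) = Y + w
(3102 + (z - 316)/(-1313 - 1343)) + y(S(0), -18) = (3102 + (3180 - 316)/(-1313 - 1343)) + (-18 + 0) = (3102 + 2864/(-2656)) - 18 = (3102 + 2864*(-1/2656)) - 18 = (3102 - 179/166) - 18 = 514753/166 - 18 = 511765/166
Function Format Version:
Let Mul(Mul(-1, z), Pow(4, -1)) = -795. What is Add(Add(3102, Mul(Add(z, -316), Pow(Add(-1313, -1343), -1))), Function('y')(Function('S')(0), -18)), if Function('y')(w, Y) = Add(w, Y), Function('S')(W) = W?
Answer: Rational(511765, 166) ≈ 3082.9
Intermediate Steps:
z = 3180 (z = Mul(-4, -795) = 3180)
Function('y')(w, Y) = Add(Y, w)
Add(Add(3102, Mul(Add(z, -316), Pow(Add(-1313, -1343), -1))), Function('y')(Function('S')(0), -18)) = Add(Add(3102, Mul(Add(3180, -316), Pow(Add(-1313, -1343), -1))), Add(-18, 0)) = Add(Add(3102, Mul(2864, Pow(-2656, -1))), -18) = Add(Add(3102, Mul(2864, Rational(-1, 2656))), -18) = Add(Add(3102, Rational(-179, 166)), -18) = Add(Rational(514753, 166), -18) = Rational(511765, 166)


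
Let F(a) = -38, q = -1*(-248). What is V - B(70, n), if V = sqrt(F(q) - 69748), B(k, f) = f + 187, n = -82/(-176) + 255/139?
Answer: -2315523/12232 + 3*I*sqrt(7754) ≈ -189.3 + 264.17*I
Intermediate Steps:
q = 248
n = 28139/12232 (n = -82*(-1/176) + 255*(1/139) = 41/88 + 255/139 = 28139/12232 ≈ 2.3004)
B(k, f) = 187 + f
V = 3*I*sqrt(7754) (V = sqrt(-38 - 69748) = sqrt(-69786) = 3*I*sqrt(7754) ≈ 264.17*I)
V - B(70, n) = 3*I*sqrt(7754) - (187 + 28139/12232) = 3*I*sqrt(7754) - 1*2315523/12232 = 3*I*sqrt(7754) - 2315523/12232 = -2315523/12232 + 3*I*sqrt(7754)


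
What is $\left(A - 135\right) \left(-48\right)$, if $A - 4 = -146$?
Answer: $13296$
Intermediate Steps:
$A = -142$ ($A = 4 - 146 = -142$)
$\left(A - 135\right) \left(-48\right) = \left(-142 - 135\right) \left(-48\right) = \left(-277\right) \left(-48\right) = 13296$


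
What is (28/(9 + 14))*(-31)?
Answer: -868/23 ≈ -37.739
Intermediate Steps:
(28/(9 + 14))*(-31) = (28/23)*(-31) = -868/23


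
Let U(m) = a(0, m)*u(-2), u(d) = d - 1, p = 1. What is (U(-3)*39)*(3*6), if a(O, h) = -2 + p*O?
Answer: 4212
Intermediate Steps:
a(O, h) = -2 + O (a(O, h) = -2 + 1*O = -2 + O)
u(d) = -1 + d
U(m) = 6 (U(m) = (-2 + 0)*(-1 - 2) = -2*(-3) = 6)
(U(-3)*39)*(3*6) = (6*39)*(3*6) = 234*18 = 4212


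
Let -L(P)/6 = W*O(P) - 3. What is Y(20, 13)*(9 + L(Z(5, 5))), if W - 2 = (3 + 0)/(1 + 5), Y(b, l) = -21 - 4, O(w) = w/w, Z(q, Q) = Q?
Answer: -300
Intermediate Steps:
O(w) = 1
Y(b, l) = -25
W = 5/2 (W = 2 + (3 + 0)/(1 + 5) = 2 + 3/6 = 2 + 3*(⅙) = 2 + ½ = 5/2 ≈ 2.5000)
L(P) = 3 (L(P) = -6*((5/2)*1 - 3) = -6*(5/2 - 3) = -6*(-½) = 3)
Y(20, 13)*(9 + L(Z(5, 5))) = -25*(9 + 3) = -25*12 = -300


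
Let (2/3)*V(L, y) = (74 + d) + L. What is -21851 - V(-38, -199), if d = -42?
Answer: -21842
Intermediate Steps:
V(L, y) = 48 + 3*L/2 (V(L, y) = 3*((74 - 42) + L)/2 = 3*(32 + L)/2 = 48 + 3*L/2)
-21851 - V(-38, -199) = -21851 - (48 + (3/2)*(-38)) = -21851 - (48 - 57) = -21851 - 1*(-9) = -21851 + 9 = -21842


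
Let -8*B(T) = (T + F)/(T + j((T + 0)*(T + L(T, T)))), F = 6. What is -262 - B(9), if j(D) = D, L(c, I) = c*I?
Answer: -572203/2184 ≈ -262.00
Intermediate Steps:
L(c, I) = I*c
B(T) = -(6 + T)/(8*(T + T*(T + T²))) (B(T) = -(T + 6)/(8*(T + (T + 0)*(T + T*T))) = -(6 + T)/(8*(T + T*(T + T²))))
-262 - B(9) = -262 - (-6 - 1*9)/(8*9*(1 + 9*(1 + 9))) = -262 - (-6 - 9)/(8*9*(1 + 9*10)) = -262 - (-15)/(8*9*(1 + 90)) = -262 - (-15)/(8*9*91) = -262 - 1*(-5/2184) = -262 + 5/2184 = -572203/2184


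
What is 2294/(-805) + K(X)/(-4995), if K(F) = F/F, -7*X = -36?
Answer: -2291867/804195 ≈ -2.8499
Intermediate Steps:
X = 36/7 (X = -1/7*(-36) = 36/7 ≈ 5.1429)
K(F) = 1
2294/(-805) + K(X)/(-4995) = 2294/(-805) + 1/(-4995) = 2294*(-1/805) + 1*(-1/4995) = -2294/805 - 1/4995 = -2291867/804195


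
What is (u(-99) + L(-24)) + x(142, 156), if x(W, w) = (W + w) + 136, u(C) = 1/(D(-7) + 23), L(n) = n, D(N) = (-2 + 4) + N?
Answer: 7381/18 ≈ 410.06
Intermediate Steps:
D(N) = 2 + N
u(C) = 1/18 (u(C) = 1/((2 - 7) + 23) = 1/(-5 + 23) = 1/18)
x(W, w) = 136 + W + w
(u(-99) + L(-24)) + x(142, 156) = (1/18 - 24) + (136 + 142 + 156) = -431/18 + 434 = 7381/18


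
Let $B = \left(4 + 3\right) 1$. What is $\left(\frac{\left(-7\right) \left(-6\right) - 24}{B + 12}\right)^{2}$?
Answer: $\frac{324}{361} \approx 0.89751$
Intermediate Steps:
$B = 7$ ($B = 7 \cdot 1 = 7$)
$\left(\frac{\left(-7\right) \left(-6\right) - 24}{B + 12}\right)^{2} = \left(\frac{\left(-7\right) \left(-6\right) - 24}{7 + 12}\right)^{2} = \left(\frac{42 - 24}{19}\right)^{2} = \left(18 \cdot \frac{1}{19}\right)^{2} = \left(\frac{18}{19}\right)^{2} = \frac{324}{361}$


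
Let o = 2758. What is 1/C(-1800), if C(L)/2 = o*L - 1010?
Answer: -1/9930820 ≈ -1.0070e-7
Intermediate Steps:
C(L) = -2020 + 5516*L (C(L) = 2*(2758*L - 1010) = 2*(-1010 + 2758*L) = -2020 + 5516*L)
1/C(-1800) = 1/(-2020 + 5516*(-1800)) = 1/(-2020 - 9928800) = 1/(-9930820) = -1/9930820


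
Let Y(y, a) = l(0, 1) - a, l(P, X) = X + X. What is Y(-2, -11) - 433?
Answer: -420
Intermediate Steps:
l(P, X) = 2*X
Y(y, a) = 2 - a (Y(y, a) = 2*1 - a = 2 - a)
Y(-2, -11) - 433 = (2 - 1*(-11)) - 433 = (2 + 11) - 433 = 13 - 433 = -420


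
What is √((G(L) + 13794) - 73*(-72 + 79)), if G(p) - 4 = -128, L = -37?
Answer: √13159 ≈ 114.71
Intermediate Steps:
G(p) = -124 (G(p) = 4 - 128 = -124)
√((G(L) + 13794) - 73*(-72 + 79)) = √((-124 + 13794) - 73*(-72 + 79)) = √(13670 - 73*7) = √(13670 - 511) = √13159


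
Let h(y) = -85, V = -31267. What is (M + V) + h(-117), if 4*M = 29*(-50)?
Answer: -63429/2 ≈ -31715.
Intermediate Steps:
M = -725/2 (M = (29*(-50))/4 = (1/4)*(-1450) = -725/2 ≈ -362.50)
(M + V) + h(-117) = (-725/2 - 31267) - 85 = -63259/2 - 85 = -63429/2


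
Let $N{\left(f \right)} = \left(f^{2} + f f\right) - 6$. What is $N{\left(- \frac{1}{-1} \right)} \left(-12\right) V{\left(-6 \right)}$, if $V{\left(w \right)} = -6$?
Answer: $-288$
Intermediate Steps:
$N{\left(f \right)} = -6 + 2 f^{2}$ ($N{\left(f \right)} = \left(f^{2} + f^{2}\right) - 6 = 2 f^{2} - 6 = -6 + 2 f^{2}$)
$N{\left(- \frac{1}{-1} \right)} \left(-12\right) V{\left(-6 \right)} = \left(-6 + 2 \left(- \frac{1}{-1}\right)^{2}\right) \left(-12\right) \left(-6\right) = \left(-6 + 2 \left(\left(-1\right) \left(-1\right)\right)^{2}\right) \left(-12\right) \left(-6\right) = \left(-6 + 2 \cdot 1^{2}\right) \left(-12\right) \left(-6\right) = \left(-6 + 2 \cdot 1\right) \left(-12\right) \left(-6\right) = \left(-6 + 2\right) \left(-12\right) \left(-6\right) = \left(-4\right) \left(-12\right) \left(-6\right) = 48 \left(-6\right) = -288$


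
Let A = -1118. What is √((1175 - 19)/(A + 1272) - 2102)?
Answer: 2*I*√3104563/77 ≈ 45.766*I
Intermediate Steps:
√((1175 - 19)/(A + 1272) - 2102) = √((1175 - 19)/(-1118 + 1272) - 2102) = √(1156/154 - 2102) = √(1156*(1/154) - 2102) = √(578/77 - 2102) = √(-161276/77) = 2*I*√3104563/77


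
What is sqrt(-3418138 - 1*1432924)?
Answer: I*sqrt(4851062) ≈ 2202.5*I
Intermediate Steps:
sqrt(-3418138 - 1*1432924) = sqrt(-3418138 - 1432924) = sqrt(-4851062) = I*sqrt(4851062)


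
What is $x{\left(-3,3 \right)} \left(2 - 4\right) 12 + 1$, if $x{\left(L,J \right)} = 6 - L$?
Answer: $-215$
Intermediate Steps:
$x{\left(-3,3 \right)} \left(2 - 4\right) 12 + 1 = \left(6 - -3\right) \left(2 - 4\right) 12 + 1 = \left(6 + 3\right) \left(-2\right) 12 + 1 = 9 \left(-2\right) 12 + 1 = \left(-18\right) 12 + 1 = -216 + 1 = -215$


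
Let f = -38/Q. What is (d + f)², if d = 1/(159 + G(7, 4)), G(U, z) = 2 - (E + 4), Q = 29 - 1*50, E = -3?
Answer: 37222201/11289600 ≈ 3.2970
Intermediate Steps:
Q = -21 (Q = 29 - 50 = -21)
G(U, z) = 1 (G(U, z) = 2 - (-3 + 4) = 2 - 1*1 = 2 - 1 = 1)
f = 38/21 (f = -38/(-21) = -38*(-1/21) = 38/21 ≈ 1.8095)
d = 1/160 (d = 1/(159 + 1) = 1/160 ≈ 0.0062500)
(d + f)² = (1/160 + 38/21)² = (6101/3360)² = 37222201/11289600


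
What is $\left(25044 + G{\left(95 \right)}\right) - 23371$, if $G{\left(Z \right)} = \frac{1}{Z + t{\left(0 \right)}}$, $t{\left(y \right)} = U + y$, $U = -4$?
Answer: $\frac{152244}{91} \approx 1673.0$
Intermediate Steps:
$t{\left(y \right)} = -4 + y$
$G{\left(Z \right)} = \frac{1}{-4 + Z}$ ($G{\left(Z \right)} = \frac{1}{Z + \left(-4 + 0\right)} = \frac{1}{Z - 4} = \frac{1}{-4 + Z}$)
$\left(25044 + G{\left(95 \right)}\right) - 23371 = \left(25044 + \frac{1}{-4 + 95}\right) - 23371 = \left(25044 + \frac{1}{91}\right) - 23371 = \frac{2279005}{91} - 23371 = \frac{152244}{91}$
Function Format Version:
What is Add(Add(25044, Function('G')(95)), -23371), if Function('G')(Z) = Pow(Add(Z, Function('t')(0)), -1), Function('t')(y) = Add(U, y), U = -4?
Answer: Rational(152244, 91) ≈ 1673.0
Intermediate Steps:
Function('t')(y) = Add(-4, y)
Function('G')(Z) = Pow(Add(-4, Z), -1) (Function('G')(Z) = Pow(Add(Z, Add(-4, 0)), -1) = Pow(Add(Z, -4), -1) = Pow(Add(-4, Z), -1))
Add(Add(25044, Function('G')(95)), -23371) = Add(Add(25044, Pow(Add(-4, 95), -1)), -23371) = Add(Add(25044, Pow(91, -1)), -23371) = Add(Add(25044, Rational(1, 91)), -23371) = Add(Rational(2279005, 91), -23371) = Rational(152244, 91)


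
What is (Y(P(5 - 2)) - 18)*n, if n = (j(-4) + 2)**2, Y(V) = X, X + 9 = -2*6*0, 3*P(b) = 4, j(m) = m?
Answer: -108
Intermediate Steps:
P(b) = 4/3 (P(b) = (1/3)*4 = 4/3)
X = -9 (X = -9 - 2*6*0 = -9 - 12*0 = -9 + 0 = -9)
Y(V) = -9
n = 4 (n = (-4 + 2)**2 = (-2)**2 = 4)
(Y(P(5 - 2)) - 18)*n = (-9 - 18)*4 = -27*4 = -108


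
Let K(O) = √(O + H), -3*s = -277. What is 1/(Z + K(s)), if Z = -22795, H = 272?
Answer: -68385/1558834982 - √3279/1558834982 ≈ -4.3906e-5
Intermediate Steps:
s = 277/3 (s = -⅓*(-277) = 277/3 ≈ 92.333)
K(O) = √(272 + O) (K(O) = √(O + 272) = √(272 + O))
1/(Z + K(s)) = 1/(-22795 + √(272 + 277/3)) = 1/(-22795 + √(1093/3)) = 1/(-22795 + √3279/3)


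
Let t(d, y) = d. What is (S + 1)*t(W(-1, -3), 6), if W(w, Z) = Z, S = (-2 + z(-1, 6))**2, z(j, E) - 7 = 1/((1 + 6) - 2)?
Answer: -2103/25 ≈ -84.120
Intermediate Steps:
z(j, E) = 36/5 (z(j, E) = 7 + 1/((1 + 6) - 2) = 7 + 1/(7 - 2) = 7 + 1/5 = 36/5)
S = 676/25 (S = (-2 + 36/5)**2 = (26/5)**2 = 676/25 ≈ 27.040)
(S + 1)*t(W(-1, -3), 6) = (676/25 + 1)*(-3) = (701/25)*(-3) = -2103/25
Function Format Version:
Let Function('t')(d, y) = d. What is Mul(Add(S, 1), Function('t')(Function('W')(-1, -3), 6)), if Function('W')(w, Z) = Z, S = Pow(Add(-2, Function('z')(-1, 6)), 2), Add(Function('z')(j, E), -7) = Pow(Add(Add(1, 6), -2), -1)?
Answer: Rational(-2103, 25) ≈ -84.120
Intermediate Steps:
Function('z')(j, E) = Rational(36, 5) (Function('z')(j, E) = Add(7, Pow(Add(Add(1, 6), -2), -1)) = Add(7, Pow(Add(7, -2), -1)) = Add(7, Pow(5, -1)) = Add(7, Rational(1, 5)) = Rational(36, 5))
S = Rational(676, 25) (S = Pow(Add(-2, Rational(36, 5)), 2) = Pow(Rational(26, 5), 2) = Rational(676, 25) ≈ 27.040)
Mul(Add(S, 1), Function('t')(Function('W')(-1, -3), 6)) = Mul(Add(Rational(676, 25), 1), -3) = Mul(Rational(701, 25), -3) = Rational(-2103, 25)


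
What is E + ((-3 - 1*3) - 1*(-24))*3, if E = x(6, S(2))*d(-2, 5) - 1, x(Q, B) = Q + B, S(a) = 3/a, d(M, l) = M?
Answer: 38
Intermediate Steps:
x(Q, B) = B + Q
E = -16 (E = (3/2 + 6)*(-2) - 1 = (15/2)*(-2) - 1 = -15 - 1 = -16)
E + ((-3 - 1*3) - 1*(-24))*3 = -16 + ((-3 - 1*3) - 1*(-24))*3 = -16 + ((-3 - 3) + 24)*3 = -16 + (-6 + 24)*3 = -16 + 18*3 = -16 + 54 = 38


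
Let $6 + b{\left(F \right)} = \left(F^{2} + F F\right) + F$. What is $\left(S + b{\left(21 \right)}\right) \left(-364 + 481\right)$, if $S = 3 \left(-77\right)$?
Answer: $77922$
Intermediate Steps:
$b{\left(F \right)} = -6 + F + 2 F^{2}$ ($b{\left(F \right)} = -6 + \left(\left(F^{2} + F F\right) + F\right) = -6 + \left(\left(F^{2} + F^{2}\right) + F\right) = -6 + \left(2 F^{2} + F\right) = -6 + \left(F + 2 F^{2}\right) = -6 + F + 2 F^{2}$)
$S = -231$
$\left(S + b{\left(21 \right)}\right) \left(-364 + 481\right) = \left(-231 + \left(-6 + 21 + 2 \cdot 21^{2}\right)\right) \left(-364 + 481\right) = \left(-231 + \left(-6 + 21 + 2 \cdot 441\right)\right) 117 = \left(-231 + \left(-6 + 21 + 882\right)\right) 117 = \left(-231 + 897\right) 117 = 666 \cdot 117 = 77922$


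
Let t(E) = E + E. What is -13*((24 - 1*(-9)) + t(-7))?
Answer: -247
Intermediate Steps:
t(E) = 2*E
-13*((24 - 1*(-9)) + t(-7)) = -13*((24 - 1*(-9)) + 2*(-7)) = -13*((24 + 9) - 14) = -13*(33 - 14) = -13*19 = -247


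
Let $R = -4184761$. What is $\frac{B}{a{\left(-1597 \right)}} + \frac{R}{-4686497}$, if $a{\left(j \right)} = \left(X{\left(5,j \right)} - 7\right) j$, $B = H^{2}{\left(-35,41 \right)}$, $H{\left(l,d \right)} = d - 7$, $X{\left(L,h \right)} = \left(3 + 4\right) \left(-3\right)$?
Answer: $\frac{48135840852}{52390349963} \approx 0.91879$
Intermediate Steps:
$X{\left(L,h \right)} = -21$ ($X{\left(L,h \right)} = 7 \left(-3\right) = -21$)
$H{\left(l,d \right)} = -7 + d$ ($H{\left(l,d \right)} = d - 7 = -7 + d$)
$B = 1156$ ($B = \left(-7 + 41\right)^{2} = 34^{2} = 1156$)
$a{\left(j \right)} = - 28 j$ ($a{\left(j \right)} = \left(-21 - 7\right) j = - 28 j$)
$\frac{B}{a{\left(-1597 \right)}} + \frac{R}{-4686497} = \frac{1156}{\left(-28\right) \left(-1597\right)} - \frac{4184761}{-4686497} = \frac{1156}{44716} - - \frac{4184761}{4686497} = 1156 \cdot \frac{1}{44716} + \frac{4184761}{4686497} = \frac{289}{11179} + \frac{4184761}{4686497} = \frac{48135840852}{52390349963}$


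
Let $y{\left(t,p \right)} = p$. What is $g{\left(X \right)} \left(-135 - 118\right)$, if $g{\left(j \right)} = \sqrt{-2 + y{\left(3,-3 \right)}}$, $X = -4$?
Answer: $- 253 i \sqrt{5} \approx - 565.73 i$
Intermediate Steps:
$g{\left(j \right)} = i \sqrt{5}$ ($g{\left(j \right)} = \sqrt{-2 - 3} = \sqrt{-5} = i \sqrt{5}$)
$g{\left(X \right)} \left(-135 - 118\right) = i \sqrt{5} \left(-135 - 118\right) = i \sqrt{5} \left(-253\right) = - 253 i \sqrt{5}$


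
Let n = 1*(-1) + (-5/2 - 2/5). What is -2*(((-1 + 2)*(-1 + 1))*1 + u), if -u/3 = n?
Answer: -117/5 ≈ -23.400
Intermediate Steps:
n = -39/10 (n = -1 + (-5*½ - 2*⅕) = -1 + (-5/2 - ⅖) = -1 - 29/10 = -39/10 ≈ -3.9000)
u = 117/10 (u = -3*(-39/10) = 117/10 ≈ 11.700)
-2*(((-1 + 2)*(-1 + 1))*1 + u) = -2*(((-1 + 2)*(-1 + 1))*1 + 117/10) = -2*((1*0)*1 + 117/10) = -2*(0*1 + 117/10) = -2*(0 + 117/10) = -2*117/10 = -117/5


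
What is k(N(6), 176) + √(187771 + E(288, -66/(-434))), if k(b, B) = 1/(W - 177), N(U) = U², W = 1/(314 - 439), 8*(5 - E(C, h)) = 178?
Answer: -125/22126 + √751015/2 ≈ 433.30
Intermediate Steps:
E(C, h) = -69/4 (E(C, h) = 5 - ⅛*178 = 5 - 89/4 = -69/4)
W = -1/125 (W = 1/(-125) = -1/125 ≈ -0.0080000)
k(b, B) = -125/22126 (k(b, B) = 1/(-1/125 - 177) = 1/(-22126/125) = -125/22126)
k(N(6), 176) + √(187771 + E(288, -66/(-434))) = -125/22126 + √(187771 - 69/4) = -125/22126 + √(751015/4) = -125/22126 + √751015/2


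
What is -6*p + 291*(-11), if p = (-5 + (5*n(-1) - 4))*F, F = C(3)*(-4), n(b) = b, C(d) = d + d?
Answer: -5217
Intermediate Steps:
C(d) = 2*d
F = -24 (F = (2*3)*(-4) = 6*(-4) = -24)
p = 336 (p = (-5 + (5*(-1) - 4))*(-24) = (-5 + (-5 - 4))*(-24) = (-5 - 9)*(-24) = -14*(-24) = 336)
-6*p + 291*(-11) = -6*336 + 291*(-11) = -2016 - 3201 = -5217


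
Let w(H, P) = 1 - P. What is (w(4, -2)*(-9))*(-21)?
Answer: 567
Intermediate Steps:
(w(4, -2)*(-9))*(-21) = ((1 - 1*(-2))*(-9))*(-21) = ((1 + 2)*(-9))*(-21) = (3*(-9))*(-21) = -27*(-21) = 567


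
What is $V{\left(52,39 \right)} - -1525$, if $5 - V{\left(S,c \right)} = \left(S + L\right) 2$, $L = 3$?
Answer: $1420$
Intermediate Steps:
$V{\left(S,c \right)} = -1 - 2 S$ ($V{\left(S,c \right)} = 5 - \left(S + 3\right) 2 = 5 - \left(3 + S\right) 2 = 5 - \left(6 + 2 S\right) = -1 - 2 S$)
$V{\left(52,39 \right)} - -1525 = \left(-1 - 104\right) - -1525 = \left(-1 - 104\right) + 1525 = -105 + 1525 = 1420$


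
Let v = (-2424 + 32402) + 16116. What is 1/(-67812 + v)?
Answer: -1/21718 ≈ -4.6045e-5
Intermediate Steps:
v = 46094 (v = 29978 + 16116 = 46094)
1/(-67812 + v) = 1/(-67812 + 46094) = 1/(-21718) = -1/21718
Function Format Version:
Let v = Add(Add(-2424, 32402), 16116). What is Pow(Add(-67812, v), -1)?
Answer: Rational(-1, 21718) ≈ -4.6045e-5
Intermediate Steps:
v = 46094 (v = Add(29978, 16116) = 46094)
Pow(Add(-67812, v), -1) = Pow(Add(-67812, 46094), -1) = Pow(-21718, -1) = Rational(-1, 21718)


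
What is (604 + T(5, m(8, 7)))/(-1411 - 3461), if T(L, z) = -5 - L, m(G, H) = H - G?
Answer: -99/812 ≈ -0.12192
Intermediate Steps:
(604 + T(5, m(8, 7)))/(-1411 - 3461) = (604 + (-5 - 1*5))/(-1411 - 3461) = (604 + (-5 - 5))/(-4872) = (604 - 10)*(-1/4872) = 594*(-1/4872) = -99/812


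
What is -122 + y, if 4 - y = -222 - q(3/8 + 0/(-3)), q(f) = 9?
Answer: 113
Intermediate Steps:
y = 235 (y = 4 - (-222 - 1*9) = 4 - (-222 - 9) = 4 - 1*(-231) = 4 + 231 = 235)
-122 + y = -122 + 235 = 113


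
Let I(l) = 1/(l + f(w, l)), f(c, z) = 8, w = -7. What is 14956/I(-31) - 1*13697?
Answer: -357685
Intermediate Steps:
I(l) = 1/(8 + l) (I(l) = 1/(l + 8) = 1/(8 + l))
14956/I(-31) - 1*13697 = 14956/(1/(8 - 31)) - 1*13697 = 14956/(1/(-23)) - 13697 = 14956/(-1/23) - 13697 = 14956*(-23) - 13697 = -343988 - 13697 = -357685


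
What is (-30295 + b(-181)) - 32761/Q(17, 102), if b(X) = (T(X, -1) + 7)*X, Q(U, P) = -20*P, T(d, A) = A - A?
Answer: -64353719/2040 ≈ -31546.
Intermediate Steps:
T(d, A) = 0
b(X) = 7*X (b(X) = (0 + 7)*X = 7*X)
(-30295 + b(-181)) - 32761/Q(17, 102) = (-30295 + 7*(-181)) - 32761/((-20*102)) = (-30295 - 1267) - 32761/(-2040) = -31562 - 32761*(-1/2040) = -31562 + 32761/2040 = -64353719/2040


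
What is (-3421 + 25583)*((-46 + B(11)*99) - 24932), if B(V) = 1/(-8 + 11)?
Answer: -552831090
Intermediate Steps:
B(V) = ⅓ (B(V) = 1/3 = ⅓)
(-3421 + 25583)*((-46 + B(11)*99) - 24932) = (-3421 + 25583)*((-46 + (⅓)*99) - 24932) = 22162*((-46 + 33) - 24932) = 22162*(-13 - 24932) = 22162*(-24945) = -552831090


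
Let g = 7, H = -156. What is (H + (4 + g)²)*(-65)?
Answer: 2275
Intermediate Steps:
(H + (4 + g)²)*(-65) = (-156 + (4 + 7)²)*(-65) = (-156 + 11²)*(-65) = (-156 + 121)*(-65) = -35*(-65) = 2275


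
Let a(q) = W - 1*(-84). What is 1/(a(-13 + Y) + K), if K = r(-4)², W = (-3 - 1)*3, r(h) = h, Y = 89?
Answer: 1/88 ≈ 0.011364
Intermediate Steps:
W = -12 (W = -4*3 = -12)
a(q) = 72 (a(q) = -12 - 1*(-84) = -12 + 84 = 72)
K = 16 (K = (-4)² = 16)
1/(a(-13 + Y) + K) = 1/(72 + 16) = 1/88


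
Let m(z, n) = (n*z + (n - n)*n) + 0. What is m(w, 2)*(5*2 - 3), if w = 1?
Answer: 14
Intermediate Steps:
m(z, n) = n*z (m(z, n) = (n*z + 0*n) + 0 = (n*z + 0) + 0 = n*z + 0 = n*z)
m(w, 2)*(5*2 - 3) = (2*1)*(5*2 - 3) = 2*(10 - 3) = 2*7 = 14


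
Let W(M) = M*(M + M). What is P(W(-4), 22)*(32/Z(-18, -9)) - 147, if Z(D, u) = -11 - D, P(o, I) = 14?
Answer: -83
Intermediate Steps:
W(M) = 2*M² (W(M) = M*(2*M) = 2*M²)
P(W(-4), 22)*(32/Z(-18, -9)) - 147 = 14*(32/(-11 - 1*(-18))) - 147 = 14*(32/(-11 + 18)) - 147 = 14*(32/7) - 147 = 64 - 147 = -83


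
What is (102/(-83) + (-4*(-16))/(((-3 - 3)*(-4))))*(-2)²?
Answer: 1432/249 ≈ 5.7510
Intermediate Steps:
(102/(-83) + (-4*(-16))/(((-3 - 3)*(-4))))*(-2)² = (102*(-1/83) + 64/((-6*(-4))))*4 = (-102/83 + 64/24)*4 = (-102/83 + 64*(1/24))*4 = (-102/83 + 8/3)*4 = (358/249)*4 = 1432/249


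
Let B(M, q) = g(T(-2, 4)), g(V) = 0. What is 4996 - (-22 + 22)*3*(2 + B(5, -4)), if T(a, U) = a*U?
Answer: 4996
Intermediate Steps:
T(a, U) = U*a
B(M, q) = 0
4996 - (-22 + 22)*3*(2 + B(5, -4)) = 4996 - (-22 + 22)*3*(2 + 0) = 4996 - 0*3*2 = 4996 - 0*6 = 4996 - 1*0 = 4996 + 0 = 4996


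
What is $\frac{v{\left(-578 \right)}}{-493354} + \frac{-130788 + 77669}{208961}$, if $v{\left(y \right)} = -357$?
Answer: $- \frac{26131872049}{103091745194} \approx -0.25348$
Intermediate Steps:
$\frac{v{\left(-578 \right)}}{-493354} + \frac{-130788 + 77669}{208961} = - \frac{357}{-493354} + \frac{-130788 + 77669}{208961} = \left(-357\right) \left(- \frac{1}{493354}\right) - \frac{53119}{208961} = \frac{357}{493354} - \frac{53119}{208961} = - \frac{26131872049}{103091745194}$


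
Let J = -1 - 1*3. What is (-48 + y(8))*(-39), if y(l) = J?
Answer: 2028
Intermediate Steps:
J = -4 (J = -1 - 3 = -4)
y(l) = -4
(-48 + y(8))*(-39) = (-48 - 4)*(-39) = -52*(-39) = 2028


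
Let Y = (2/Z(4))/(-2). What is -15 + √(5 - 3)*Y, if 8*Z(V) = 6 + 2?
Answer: -15 - √2 ≈ -16.414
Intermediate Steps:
Z(V) = 1 (Z(V) = (6 + 2)/8 = (⅛)*8 = 1)
Y = -1 (Y = (2/1)/(-2) = (2*1)*(-½) = 2*(-½) = -1)
-15 + √(5 - 3)*Y = -15 + √(5 - 3)*(-1) = -15 + √2*(-1) = -15 - √2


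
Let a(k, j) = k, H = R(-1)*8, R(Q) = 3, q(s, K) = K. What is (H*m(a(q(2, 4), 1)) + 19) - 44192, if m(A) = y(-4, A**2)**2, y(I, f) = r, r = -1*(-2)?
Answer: -44077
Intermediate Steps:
r = 2
y(I, f) = 2
H = 24 (H = 3*8 = 24)
m(A) = 4 (m(A) = 2**2 = 4)
(H*m(a(q(2, 4), 1)) + 19) - 44192 = (24*4 + 19) - 44192 = (96 + 19) - 44192 = 115 - 44192 = -44077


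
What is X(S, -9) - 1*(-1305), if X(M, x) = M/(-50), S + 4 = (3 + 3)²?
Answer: 32609/25 ≈ 1304.4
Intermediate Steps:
S = 32 (S = -4 + (3 + 3)² = -4 + 6² = -4 + 36 = 32)
X(M, x) = -M/50 (X(M, x) = M*(-1/50) = -M/50)
X(S, -9) - 1*(-1305) = -1/50*32 - 1*(-1305) = -16/25 + 1305 = 32609/25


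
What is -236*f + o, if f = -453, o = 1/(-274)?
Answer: 29292791/274 ≈ 1.0691e+5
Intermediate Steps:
o = -1/274 ≈ -0.0036496
-236*f + o = -236*(-453) - 1/274 = 106908 - 1/274 = 29292791/274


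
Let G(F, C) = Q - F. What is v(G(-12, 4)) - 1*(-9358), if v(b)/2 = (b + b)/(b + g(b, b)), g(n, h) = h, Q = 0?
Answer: 9360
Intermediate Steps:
G(F, C) = -F (G(F, C) = 0 - F = -F)
v(b) = 2 (v(b) = 2*((b + b)/(b + b)) = 2*((2*b)/((2*b))) = 2*((2*b)*(1/(2*b))) = 2*1 = 2)
v(G(-12, 4)) - 1*(-9358) = 2 - 1*(-9358) = 2 + 9358 = 9360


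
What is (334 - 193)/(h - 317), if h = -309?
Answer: -141/626 ≈ -0.22524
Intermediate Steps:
(334 - 193)/(h - 317) = (334 - 193)/(-309 - 317) = 141/(-626) = 141*(-1/626) = -141/626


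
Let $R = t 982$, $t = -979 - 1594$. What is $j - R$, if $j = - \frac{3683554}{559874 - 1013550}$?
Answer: $\frac{573150240645}{226838} \approx 2.5267 \cdot 10^{6}$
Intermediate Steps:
$t = -2573$
$R = -2526686$ ($R = \left(-2573\right) 982 = -2526686$)
$j = \frac{1841777}{226838}$ ($j = - \frac{3683554}{-453676} = \left(-3683554\right) \left(- \frac{1}{453676}\right) = \frac{1841777}{226838} \approx 8.1194$)
$j - R = \frac{1841777}{226838} - -2526686 = \frac{1841777}{226838} + 2526686 = \frac{573150240645}{226838}$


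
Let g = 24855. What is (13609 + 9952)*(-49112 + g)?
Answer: -571519177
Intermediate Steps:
(13609 + 9952)*(-49112 + g) = (13609 + 9952)*(-49112 + 24855) = 23561*(-24257) = -571519177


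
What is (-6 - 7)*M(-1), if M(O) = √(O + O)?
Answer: -13*I*√2 ≈ -18.385*I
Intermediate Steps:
M(O) = √2*√O (M(O) = √(2*O) = √2*√O)
(-6 - 7)*M(-1) = (-6 - 7)*(√2*√(-1)) = -13*√2*I = -13*I*√2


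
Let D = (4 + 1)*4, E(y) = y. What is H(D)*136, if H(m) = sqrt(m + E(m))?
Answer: 272*sqrt(10) ≈ 860.14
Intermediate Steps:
D = 20 (D = 5*4 = 20)
H(m) = sqrt(2)*sqrt(m) (H(m) = sqrt(m + m) = sqrt(2*m) = sqrt(2)*sqrt(m))
H(D)*136 = (sqrt(2)*sqrt(20))*136 = (sqrt(2)*(2*sqrt(5)))*136 = (2*sqrt(10))*136 = 272*sqrt(10)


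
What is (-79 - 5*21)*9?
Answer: -1656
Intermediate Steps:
(-79 - 5*21)*9 = (-79 - 105)*9 = -184*9 = -1656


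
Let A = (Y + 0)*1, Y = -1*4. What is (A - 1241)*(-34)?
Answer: 42330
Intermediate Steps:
Y = -4
A = -4 (A = (-4 + 0)*1 = -4*1 = -4)
(A - 1241)*(-34) = (-4 - 1241)*(-34) = -1245*(-34) = 42330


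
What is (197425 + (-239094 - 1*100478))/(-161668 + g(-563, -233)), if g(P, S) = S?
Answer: 142147/161901 ≈ 0.87799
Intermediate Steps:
(197425 + (-239094 - 1*100478))/(-161668 + g(-563, -233)) = (197425 + (-239094 - 1*100478))/(-161668 - 233) = (197425 + (-239094 - 100478))/(-161901) = (197425 - 339572)*(-1/161901) = -142147*(-1/161901) = 142147/161901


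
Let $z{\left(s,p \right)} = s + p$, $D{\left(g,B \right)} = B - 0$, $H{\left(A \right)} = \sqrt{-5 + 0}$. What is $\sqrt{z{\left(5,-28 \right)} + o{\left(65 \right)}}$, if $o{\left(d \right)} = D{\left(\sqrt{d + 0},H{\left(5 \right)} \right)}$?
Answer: $\sqrt{-23 + i \sqrt{5}} \approx 0.23285 + 4.8015 i$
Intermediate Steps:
$H{\left(A \right)} = i \sqrt{5}$ ($H{\left(A \right)} = \sqrt{-5} = i \sqrt{5}$)
$D{\left(g,B \right)} = B$ ($D{\left(g,B \right)} = B + 0 = B$)
$o{\left(d \right)} = i \sqrt{5}$
$z{\left(s,p \right)} = p + s$
$\sqrt{z{\left(5,-28 \right)} + o{\left(65 \right)}} = \sqrt{\left(-28 + 5\right) + i \sqrt{5}} = \sqrt{-23 + i \sqrt{5}}$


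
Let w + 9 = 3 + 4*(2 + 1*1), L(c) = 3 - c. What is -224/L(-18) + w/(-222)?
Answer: -1187/111 ≈ -10.694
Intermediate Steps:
w = 6 (w = -9 + (3 + 4*(2 + 1*1)) = -9 + (3 + 4*(2 + 1)) = -9 + (3 + 4*3) = -9 + (3 + 12) = -9 + 15 = 6)
-224/L(-18) + w/(-222) = -224/(3 - 1*(-18)) + 6/(-222) = -224/(3 + 18) + 6*(-1/222) = -224/21 - 1/37 = -224*1/21 - 1/37 = -32/3 - 1/37 = -1187/111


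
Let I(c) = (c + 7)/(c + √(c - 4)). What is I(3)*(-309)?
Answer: -927 + 309*I ≈ -927.0 + 309.0*I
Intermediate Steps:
I(c) = (7 + c)/(c + √(-4 + c))
I(3)*(-309) = ((7 + 3)/(3 + √(-4 + 3)))*(-309) = (10/(3 + √(-1)))*(-309) = (10/(3 + I))*(-309) = (((3 - I)/10)*10)*(-309) = (3 - I)*(-309) = -927 + 309*I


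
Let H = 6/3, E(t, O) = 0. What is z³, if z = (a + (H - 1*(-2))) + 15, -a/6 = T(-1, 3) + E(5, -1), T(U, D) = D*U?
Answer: 50653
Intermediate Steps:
H = 2 (H = 6*(⅓) = 2)
a = 18 (a = -6*(3*(-1) + 0) = -6*(-3 + 0) = -6*(-3) = 18)
z = 37 (z = (18 + (2 - 1*(-2))) + 15 = (18 + (2 + 2)) + 15 = (18 + 4) + 15 = 22 + 15 = 37)
z³ = 37³ = 50653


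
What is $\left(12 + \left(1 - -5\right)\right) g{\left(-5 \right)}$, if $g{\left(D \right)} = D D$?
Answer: $450$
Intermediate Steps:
$g{\left(D \right)} = D^{2}$
$\left(12 + \left(1 - -5\right)\right) g{\left(-5 \right)} = \left(12 + \left(1 - -5\right)\right) \left(-5\right)^{2} = \left(12 + \left(1 + 5\right)\right) 25 = \left(12 + 6\right) 25 = 18 \cdot 25 = 450$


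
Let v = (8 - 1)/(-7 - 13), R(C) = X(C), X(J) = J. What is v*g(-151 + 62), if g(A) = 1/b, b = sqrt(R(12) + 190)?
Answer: -7*sqrt(202)/4040 ≈ -0.024626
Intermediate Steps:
R(C) = C
b = sqrt(202) (b = sqrt(12 + 190) = sqrt(202) ≈ 14.213)
g(A) = sqrt(202)/202 (g(A) = 1/(sqrt(202)) = sqrt(202)/202)
v = -7/20 (v = 7/(-20) = 7*(-1/20) = -7/20 ≈ -0.35000)
v*g(-151 + 62) = -7*sqrt(202)/4040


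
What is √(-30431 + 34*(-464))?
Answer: 7*I*√943 ≈ 214.96*I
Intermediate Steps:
√(-30431 + 34*(-464)) = √(-30431 - 15776) = √(-46207) = 7*I*√943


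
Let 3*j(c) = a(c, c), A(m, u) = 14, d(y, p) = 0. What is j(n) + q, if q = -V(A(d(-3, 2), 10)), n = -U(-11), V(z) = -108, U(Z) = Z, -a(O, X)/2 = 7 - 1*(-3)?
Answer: 304/3 ≈ 101.33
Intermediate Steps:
a(O, X) = -20 (a(O, X) = -2*(7 - 1*(-3)) = -2*(7 + 3) = -2*10 = -20)
n = 11 (n = -1*(-11) = 11)
j(c) = -20/3 (j(c) = (⅓)*(-20) = -20/3)
q = 108 (q = -1*(-108) = 108)
j(n) + q = -20/3 + 108 = 304/3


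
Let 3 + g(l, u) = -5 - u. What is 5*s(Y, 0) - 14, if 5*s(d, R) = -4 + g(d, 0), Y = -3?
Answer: -26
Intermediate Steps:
g(l, u) = -8 - u (g(l, u) = -3 + (-5 - u) = -8 - u)
s(d, R) = -12/5 (s(d, R) = (-4 + (-8 - 1*0))/5 = (-4 + (-8 + 0))/5 = (-4 - 8)/5 = (1/5)*(-12) = -12/5)
5*s(Y, 0) - 14 = 5*(-12/5) - 14 = -12 - 14 = -26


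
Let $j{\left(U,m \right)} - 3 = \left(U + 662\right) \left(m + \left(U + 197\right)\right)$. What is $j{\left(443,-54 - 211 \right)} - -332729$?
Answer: $747107$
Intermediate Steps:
$j{\left(U,m \right)} = 3 + \left(662 + U\right) \left(197 + U + m\right)$ ($j{\left(U,m \right)} = 3 + \left(U + 662\right) \left(m + \left(U + 197\right)\right) = 3 + \left(662 + U\right) \left(m + \left(197 + U\right)\right) = 3 + \left(662 + U\right) \left(197 + U + m\right)$)
$j{\left(443,-54 - 211 \right)} - -332729 = \left(130417 + 443^{2} + 662 \left(-54 - 211\right) + 859 \cdot 443 + 443 \left(-54 - 211\right)\right) - -332729 = \left(130417 + 196249 + 662 \left(-265\right) + 380537 + 443 \left(-265\right)\right) + 332729 = \left(130417 + 196249 - 175430 + 380537 - 117395\right) + 332729 = 414378 + 332729 = 747107$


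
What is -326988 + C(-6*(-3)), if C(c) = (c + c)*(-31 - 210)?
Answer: -335664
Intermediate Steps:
C(c) = -482*c (C(c) = (2*c)*(-241) = -482*c)
-326988 + C(-6*(-3)) = -326988 - (-2892)*(-3) = -326988 - 482*18 = -326988 - 8676 = -335664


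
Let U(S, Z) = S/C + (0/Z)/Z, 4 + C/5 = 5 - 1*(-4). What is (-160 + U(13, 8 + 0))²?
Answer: 15896169/625 ≈ 25434.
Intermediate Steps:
C = 25 (C = -20 + 5*(5 - 1*(-4)) = -20 + 5*(5 + 4) = -20 + 5*9 = -20 + 45 = 25)
U(S, Z) = S/25 (U(S, Z) = S/25 + (0/Z)/Z = S*(1/25) + 0/Z = S/25 + 0 = S/25)
(-160 + U(13, 8 + 0))² = (-160 + (1/25)*13)² = (-160 + 13/25)² = (-3987/25)² = 15896169/625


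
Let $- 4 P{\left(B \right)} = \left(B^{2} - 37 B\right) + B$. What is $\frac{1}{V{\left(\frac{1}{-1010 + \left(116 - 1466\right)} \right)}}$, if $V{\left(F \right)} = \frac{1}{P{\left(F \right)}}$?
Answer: $- \frac{84961}{22278400} \approx -0.0038136$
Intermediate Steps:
$P{\left(B \right)} = 9 B - \frac{B^{2}}{4}$ ($P{\left(B \right)} = - \frac{\left(B^{2} - 37 B\right) + B}{4} = - \frac{B^{2} - 36 B}{4} = 9 B - \frac{B^{2}}{4}$)
$V{\left(F \right)} = \frac{4}{F \left(36 - F\right)}$ ($V{\left(F \right)} = \frac{1}{\frac{1}{4} F \left(36 - F\right)} = \frac{4}{F \left(36 - F\right)}$)
$\frac{1}{V{\left(\frac{1}{-1010 + \left(116 - 1466\right)} \right)}} = \frac{1}{\left(-4\right) \frac{1}{\frac{1}{-1010 + \left(116 - 1466\right)}} \frac{1}{-36 + \frac{1}{-1010 + \left(116 - 1466\right)}}} = \frac{1}{\left(-4\right) \frac{1}{\frac{1}{-1010 - 1350}} \frac{1}{-36 + \frac{1}{-1010 - 1350}}} = \frac{1}{\left(-4\right) \frac{1}{\frac{1}{-2360}} \frac{1}{-36 + \frac{1}{-2360}}} = \frac{1}{\left(-4\right) \frac{1}{- \frac{1}{2360}} \frac{1}{-36 - \frac{1}{2360}}} = \frac{1}{\left(-4\right) \left(-2360\right) \frac{1}{- \frac{84961}{2360}}} = \frac{1}{\left(-4\right) \left(-2360\right) \left(- \frac{2360}{84961}\right)} = \frac{1}{- \frac{22278400}{84961}} = - \frac{84961}{22278400}$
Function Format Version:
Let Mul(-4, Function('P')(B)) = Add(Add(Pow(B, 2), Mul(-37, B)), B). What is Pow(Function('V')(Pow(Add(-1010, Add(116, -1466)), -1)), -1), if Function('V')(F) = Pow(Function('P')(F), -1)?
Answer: Rational(-84961, 22278400) ≈ -0.0038136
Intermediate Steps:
Function('P')(B) = Add(Mul(9, B), Mul(Rational(-1, 4), Pow(B, 2))) (Function('P')(B) = Mul(Rational(-1, 4), Add(Add(Pow(B, 2), Mul(-37, B)), B)) = Mul(Rational(-1, 4), Add(Pow(B, 2), Mul(-36, B))) = Add(Mul(9, B), Mul(Rational(-1, 4), Pow(B, 2))))
Function('V')(F) = Mul(4, Pow(F, -1), Pow(Add(36, Mul(-1, F)), -1)) (Function('V')(F) = Pow(Mul(Rational(1, 4), F, Add(36, Mul(-1, F))), -1) = Mul(4, Pow(F, -1), Pow(Add(36, Mul(-1, F)), -1)))
Pow(Function('V')(Pow(Add(-1010, Add(116, -1466)), -1)), -1) = Pow(Mul(-4, Pow(Pow(Add(-1010, Add(116, -1466)), -1), -1), Pow(Add(-36, Pow(Add(-1010, Add(116, -1466)), -1)), -1)), -1) = Pow(Mul(-4, Pow(Pow(Add(-1010, -1350), -1), -1), Pow(Add(-36, Pow(Add(-1010, -1350), -1)), -1)), -1) = Pow(Mul(-4, Pow(Pow(-2360, -1), -1), Pow(Add(-36, Pow(-2360, -1)), -1)), -1) = Pow(Mul(-4, Pow(Rational(-1, 2360), -1), Pow(Add(-36, Rational(-1, 2360)), -1)), -1) = Pow(Mul(-4, -2360, Pow(Rational(-84961, 2360), -1)), -1) = Pow(Mul(-4, -2360, Rational(-2360, 84961)), -1) = Pow(Rational(-22278400, 84961), -1) = Rational(-84961, 22278400)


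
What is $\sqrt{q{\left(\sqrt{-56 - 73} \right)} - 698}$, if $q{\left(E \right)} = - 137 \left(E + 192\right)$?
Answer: $\sqrt{-27002 - 137 i \sqrt{129}} \approx 4.7327 - 164.39 i$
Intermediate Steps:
$q{\left(E \right)} = -26304 - 137 E$ ($q{\left(E \right)} = - 137 \left(192 + E\right) = -26304 - 137 E$)
$\sqrt{q{\left(\sqrt{-56 - 73} \right)} - 698} = \sqrt{\left(-26304 - 137 \sqrt{-56 - 73}\right) - 698} = \sqrt{\left(-26304 - 137 \sqrt{-129}\right) - 698} = \sqrt{\left(-26304 - 137 i \sqrt{129}\right) - 698} = \sqrt{-27002 - 137 i \sqrt{129}}$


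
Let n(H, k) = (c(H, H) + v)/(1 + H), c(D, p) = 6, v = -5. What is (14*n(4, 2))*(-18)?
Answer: -252/5 ≈ -50.400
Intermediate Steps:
n(H, k) = 1/(1 + H) (n(H, k) = (6 - 5)/(1 + H) = 1/(1 + H))
(14*n(4, 2))*(-18) = (14/(1 + 4))*(-18) = (14/5)*(-18) = -252/5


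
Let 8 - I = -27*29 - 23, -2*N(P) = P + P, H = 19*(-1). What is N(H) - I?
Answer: -795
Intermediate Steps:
H = -19
N(P) = -P (N(P) = -(P + P)/2 = -P)
I = 814 (I = 8 - (-27*29 - 23) = 8 - (-783 - 23) = 8 - 1*(-806) = 8 + 806 = 814)
N(H) - I = -1*(-19) - 1*814 = 19 - 814 = -795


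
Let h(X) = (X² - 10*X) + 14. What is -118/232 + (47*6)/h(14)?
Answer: 14291/4060 ≈ 3.5200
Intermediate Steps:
h(X) = 14 + X² - 10*X
-118/232 + (47*6)/h(14) = -118/232 + (47*6)/(14 + 14² - 10*14) = -118*1/232 + 282/(14 + 196 - 140) = -59/116 + 282/70 = -59/116 + 282*(1/70) = -59/116 + 141/35 = 14291/4060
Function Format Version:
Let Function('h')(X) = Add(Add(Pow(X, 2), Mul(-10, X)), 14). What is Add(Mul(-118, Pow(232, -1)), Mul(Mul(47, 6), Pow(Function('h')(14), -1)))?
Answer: Rational(14291, 4060) ≈ 3.5200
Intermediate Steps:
Function('h')(X) = Add(14, Pow(X, 2), Mul(-10, X))
Add(Mul(-118, Pow(232, -1)), Mul(Mul(47, 6), Pow(Function('h')(14), -1))) = Add(Mul(-118, Pow(232, -1)), Mul(Mul(47, 6), Pow(Add(14, Pow(14, 2), Mul(-10, 14)), -1))) = Add(Mul(-118, Rational(1, 232)), Mul(282, Pow(Add(14, 196, -140), -1))) = Add(Rational(-59, 116), Mul(282, Pow(70, -1))) = Add(Rational(-59, 116), Mul(282, Rational(1, 70))) = Add(Rational(-59, 116), Rational(141, 35)) = Rational(14291, 4060)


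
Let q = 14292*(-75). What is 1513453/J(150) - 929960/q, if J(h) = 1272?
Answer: 27057552997/22724280 ≈ 1190.7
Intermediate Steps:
q = -1071900
1513453/J(150) - 929960/q = 1513453/1272 - 929960/(-1071900) = 1513453*(1/1272) - 929960*(-1/1071900) = 1513453/1272 + 46498/53595 = 27057552997/22724280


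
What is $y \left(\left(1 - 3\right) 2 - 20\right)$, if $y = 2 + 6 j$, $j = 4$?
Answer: $-624$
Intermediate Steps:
$y = 26$ ($y = 2 + 6 \cdot 4 = 2 + 24 = 26$)
$y \left(\left(1 - 3\right) 2 - 20\right) = 26 \left(\left(1 - 3\right) 2 - 20\right) = 26 \left(\left(-2\right) 2 - 20\right) = 26 \left(-4 - 20\right) = 26 \left(-24\right) = -624$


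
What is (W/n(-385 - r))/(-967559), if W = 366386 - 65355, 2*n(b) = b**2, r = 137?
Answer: -301031/131822173278 ≈ -2.2836e-6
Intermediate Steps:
n(b) = b**2/2
W = 301031
(W/n(-385 - r))/(-967559) = (301031/(((-385 - 1*137)**2/2)))/(-967559) = (301031/(((-385 - 137)**2/2)))*(-1/967559) = (301031/(((1/2)*(-522)**2)))*(-1/967559) = (301031/(((1/2)*272484)))*(-1/967559) = (301031/136242)*(-1/967559) = -301031/131822173278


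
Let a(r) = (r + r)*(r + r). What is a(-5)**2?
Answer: 10000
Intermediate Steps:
a(r) = 4*r**2 (a(r) = (2*r)*(2*r) = 4*r**2)
a(-5)**2 = (4*(-5)**2)**2 = (4*25)**2 = 100**2 = 10000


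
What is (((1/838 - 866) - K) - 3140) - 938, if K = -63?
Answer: -4090277/838 ≈ -4881.0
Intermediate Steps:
(((1/838 - 866) - K) - 3140) - 938 = (((1/838 - 866) - 1*(-63)) - 3140) - 938 = (((1/838 - 866) + 63) - 3140) - 938 = ((-725707/838 + 63) - 3140) - 938 = (-672913/838 - 3140) - 938 = -3304233/838 - 938 = -4090277/838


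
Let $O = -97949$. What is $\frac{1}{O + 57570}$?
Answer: $- \frac{1}{40379} \approx -2.4765 \cdot 10^{-5}$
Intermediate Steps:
$\frac{1}{O + 57570} = \frac{1}{-97949 + 57570} = \frac{1}{-40379} = - \frac{1}{40379}$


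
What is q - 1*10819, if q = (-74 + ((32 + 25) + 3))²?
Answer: -10623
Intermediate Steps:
q = 196 (q = (-74 + (57 + 3))² = (-74 + 60)² = (-14)² = 196)
q - 1*10819 = 196 - 1*10819 = 196 - 10819 = -10623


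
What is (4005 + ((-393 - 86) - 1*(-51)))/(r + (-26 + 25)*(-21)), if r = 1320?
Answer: 3577/1341 ≈ 2.6674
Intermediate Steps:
(4005 + ((-393 - 86) - 1*(-51)))/(r + (-26 + 25)*(-21)) = (4005 + ((-393 - 86) - 1*(-51)))/(1320 + (-26 + 25)*(-21)) = (4005 + (-479 + 51))/(1320 - 1*(-21)) = (4005 - 428)/(1320 + 21) = 3577/1341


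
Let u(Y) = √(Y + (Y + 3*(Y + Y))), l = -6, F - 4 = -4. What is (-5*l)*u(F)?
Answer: 0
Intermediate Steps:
F = 0 (F = 4 - 4 = 0)
u(Y) = 2*√2*√Y (u(Y) = √(Y + (Y + 3*(2*Y))) = √(Y + (Y + 6*Y)) = √(Y + 7*Y) = √(8*Y) = 2*√2*√Y)
(-5*l)*u(F) = (-5*(-6))*(2*√2*√0) = 30*(2*√2*0) = 30*0 = 0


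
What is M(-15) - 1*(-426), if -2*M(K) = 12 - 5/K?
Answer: 2519/6 ≈ 419.83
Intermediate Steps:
M(K) = -6 + 5/(2*K) (M(K) = -(12 - 5/K)/2 = -6 + 5/(2*K))
M(-15) - 1*(-426) = (-6 + (5/2)/(-15)) - 1*(-426) = (-6 + (5/2)*(-1/15)) + 426 = (-6 - ⅙) + 426 = -37/6 + 426 = 2519/6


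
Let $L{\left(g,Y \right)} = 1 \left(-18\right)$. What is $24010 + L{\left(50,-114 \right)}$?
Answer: $23992$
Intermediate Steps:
$L{\left(g,Y \right)} = -18$
$24010 + L{\left(50,-114 \right)} = 24010 - 18 = 23992$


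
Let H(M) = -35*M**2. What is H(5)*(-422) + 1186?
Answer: 370436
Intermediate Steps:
H(5)*(-422) + 1186 = -35*5**2*(-422) + 1186 = -35*25*(-422) + 1186 = -875*(-422) + 1186 = 369250 + 1186 = 370436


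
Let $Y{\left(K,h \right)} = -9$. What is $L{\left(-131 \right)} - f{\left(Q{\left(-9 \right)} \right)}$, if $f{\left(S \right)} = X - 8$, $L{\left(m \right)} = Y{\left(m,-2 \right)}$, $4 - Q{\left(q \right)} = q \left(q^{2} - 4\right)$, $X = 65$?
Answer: $-66$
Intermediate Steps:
$Q{\left(q \right)} = 4 - q \left(-4 + q^{2}\right)$ ($Q{\left(q \right)} = 4 - q \left(q^{2} - 4\right) = 4 - q \left(-4 + q^{2}\right)$)
$L{\left(m \right)} = -9$
$f{\left(S \right)} = 57$ ($f{\left(S \right)} = 65 - 8 = 57$)
$L{\left(-131 \right)} - f{\left(Q{\left(-9 \right)} \right)} = -9 - 57 = -66$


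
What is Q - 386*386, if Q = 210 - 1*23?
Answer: -148809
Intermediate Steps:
Q = 187 (Q = 210 - 23 = 187)
Q - 386*386 = 187 - 386*386 = 187 - 148996 = -148809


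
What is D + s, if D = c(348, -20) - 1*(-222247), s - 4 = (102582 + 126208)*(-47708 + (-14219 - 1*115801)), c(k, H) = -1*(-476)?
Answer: -40662166393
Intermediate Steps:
c(k, H) = 476
s = -40662389116 (s = 4 + (102582 + 126208)*(-47708 + (-14219 - 1*115801)) = 4 + 228790*(-47708 + (-14219 - 115801)) = 4 + 228790*(-47708 - 130020) = 4 + 228790*(-177728) = 4 - 40662389120 = -40662389116)
D = 222723 (D = 476 - 1*(-222247) = 476 + 222247 = 222723)
D + s = 222723 - 40662389116 = -40662166393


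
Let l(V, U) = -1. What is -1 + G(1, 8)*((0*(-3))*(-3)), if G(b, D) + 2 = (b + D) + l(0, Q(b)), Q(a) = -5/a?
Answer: -1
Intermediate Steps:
G(b, D) = -3 + D + b (G(b, D) = -2 + ((b + D) - 1) = -2 + ((D + b) - 1) = -2 + (-1 + D + b) = -3 + D + b)
-1 + G(1, 8)*((0*(-3))*(-3)) = -1 + (-3 + 8 + 1)*((0*(-3))*(-3)) = -1 + 6*(0*(-3)) = -1 + 6*0 = -1 + 0 = -1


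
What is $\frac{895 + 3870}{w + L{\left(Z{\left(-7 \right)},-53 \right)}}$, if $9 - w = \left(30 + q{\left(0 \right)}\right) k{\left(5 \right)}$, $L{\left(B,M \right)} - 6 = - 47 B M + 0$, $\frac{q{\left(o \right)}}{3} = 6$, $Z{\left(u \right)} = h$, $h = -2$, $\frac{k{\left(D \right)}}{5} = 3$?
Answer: $- \frac{4765}{5687} \approx -0.83788$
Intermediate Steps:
$k{\left(D \right)} = 15$ ($k{\left(D \right)} = 5 \cdot 3 = 15$)
$Z{\left(u \right)} = -2$
$q{\left(o \right)} = 18$ ($q{\left(o \right)} = 3 \cdot 6 = 18$)
$L{\left(B,M \right)} = 6 - 47 B M$ ($L{\left(B,M \right)} = 6 + \left(- 47 B M + 0\right) = 6 - 47 B M$)
$w = -711$ ($w = 9 - \left(30 + 18\right) 15 = 9 - 48 \cdot 15 = 9 - 720 = -711$)
$\frac{895 + 3870}{w + L{\left(Z{\left(-7 \right)},-53 \right)}} = \frac{895 + 3870}{-711 + \left(6 - \left(-94\right) \left(-53\right)\right)} = \frac{4765}{-711 + \left(6 - 4982\right)} = \frac{4765}{-711 - 4976} = \frac{4765}{-5687} = 4765 \left(- \frac{1}{5687}\right) = - \frac{4765}{5687}$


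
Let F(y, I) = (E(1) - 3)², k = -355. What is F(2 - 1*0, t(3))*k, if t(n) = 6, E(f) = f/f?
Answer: -1420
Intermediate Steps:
E(f) = 1
F(y, I) = 4 (F(y, I) = (1 - 3)² = (-2)² = 4)
F(2 - 1*0, t(3))*k = 4*(-355) = -1420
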